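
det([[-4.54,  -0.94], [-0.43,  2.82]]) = -13.207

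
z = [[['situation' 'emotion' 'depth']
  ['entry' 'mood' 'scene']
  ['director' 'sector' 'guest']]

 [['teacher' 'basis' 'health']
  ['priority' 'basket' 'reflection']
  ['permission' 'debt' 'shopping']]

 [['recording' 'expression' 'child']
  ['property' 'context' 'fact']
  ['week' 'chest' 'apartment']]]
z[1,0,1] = 'basis'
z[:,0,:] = [['situation', 'emotion', 'depth'], ['teacher', 'basis', 'health'], ['recording', 'expression', 'child']]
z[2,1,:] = ['property', 'context', 'fact']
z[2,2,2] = 'apartment'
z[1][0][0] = 'teacher'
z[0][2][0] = 'director'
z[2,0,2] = 'child'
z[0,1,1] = 'mood'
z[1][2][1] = 'debt'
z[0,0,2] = 'depth'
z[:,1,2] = ['scene', 'reflection', 'fact']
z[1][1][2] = 'reflection'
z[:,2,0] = ['director', 'permission', 'week']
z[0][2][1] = 'sector'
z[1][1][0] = 'priority'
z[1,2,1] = 'debt'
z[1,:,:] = [['teacher', 'basis', 'health'], ['priority', 'basket', 'reflection'], ['permission', 'debt', 'shopping']]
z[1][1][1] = 'basket'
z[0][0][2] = 'depth'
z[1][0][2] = 'health'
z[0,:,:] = [['situation', 'emotion', 'depth'], ['entry', 'mood', 'scene'], ['director', 'sector', 'guest']]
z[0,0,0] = 'situation'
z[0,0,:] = ['situation', 'emotion', 'depth']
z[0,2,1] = 'sector'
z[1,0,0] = 'teacher'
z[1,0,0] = 'teacher'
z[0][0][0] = 'situation'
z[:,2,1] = ['sector', 'debt', 'chest']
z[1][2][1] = 'debt'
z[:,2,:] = [['director', 'sector', 'guest'], ['permission', 'debt', 'shopping'], ['week', 'chest', 'apartment']]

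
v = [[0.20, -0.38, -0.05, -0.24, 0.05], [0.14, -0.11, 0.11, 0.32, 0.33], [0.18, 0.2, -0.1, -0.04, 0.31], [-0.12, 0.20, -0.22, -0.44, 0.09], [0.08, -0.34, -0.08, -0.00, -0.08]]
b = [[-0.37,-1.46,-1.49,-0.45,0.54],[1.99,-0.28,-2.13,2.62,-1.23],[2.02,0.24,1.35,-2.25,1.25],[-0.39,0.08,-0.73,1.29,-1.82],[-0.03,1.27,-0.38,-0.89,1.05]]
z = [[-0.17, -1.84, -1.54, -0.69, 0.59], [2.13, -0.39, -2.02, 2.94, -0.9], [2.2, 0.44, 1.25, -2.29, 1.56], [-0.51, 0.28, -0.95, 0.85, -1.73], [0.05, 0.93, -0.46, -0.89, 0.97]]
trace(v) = -0.53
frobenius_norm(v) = 1.06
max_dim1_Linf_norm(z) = 2.94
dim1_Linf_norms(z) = [1.84, 2.94, 2.29, 1.73, 0.97]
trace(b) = 3.04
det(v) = 0.00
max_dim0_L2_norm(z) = 3.98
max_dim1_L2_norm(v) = 0.55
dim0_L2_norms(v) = [0.34, 0.59, 0.28, 0.6, 0.47]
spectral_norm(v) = 0.69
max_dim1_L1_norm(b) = 8.25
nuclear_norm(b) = 12.75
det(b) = -41.44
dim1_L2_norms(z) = [2.57, 4.27, 3.78, 2.23, 1.68]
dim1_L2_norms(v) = [0.5, 0.51, 0.42, 0.55, 0.37]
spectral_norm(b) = 5.19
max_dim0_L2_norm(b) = 3.82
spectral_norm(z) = 5.17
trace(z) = 2.51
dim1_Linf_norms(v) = [0.38, 0.33, 0.31, 0.44, 0.34]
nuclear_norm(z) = 13.37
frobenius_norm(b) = 6.62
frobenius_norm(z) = 6.85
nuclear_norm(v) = 2.03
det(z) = -59.41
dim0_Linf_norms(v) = [0.2, 0.38, 0.22, 0.44, 0.33]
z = b + v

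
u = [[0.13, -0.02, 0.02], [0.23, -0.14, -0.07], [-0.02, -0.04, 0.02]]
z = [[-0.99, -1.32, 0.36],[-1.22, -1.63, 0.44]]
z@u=[[-0.44, 0.19, 0.08], [-0.54, 0.24, 0.1]]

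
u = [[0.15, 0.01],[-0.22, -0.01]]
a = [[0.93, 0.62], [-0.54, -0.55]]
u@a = [[0.13, 0.09], [-0.2, -0.13]]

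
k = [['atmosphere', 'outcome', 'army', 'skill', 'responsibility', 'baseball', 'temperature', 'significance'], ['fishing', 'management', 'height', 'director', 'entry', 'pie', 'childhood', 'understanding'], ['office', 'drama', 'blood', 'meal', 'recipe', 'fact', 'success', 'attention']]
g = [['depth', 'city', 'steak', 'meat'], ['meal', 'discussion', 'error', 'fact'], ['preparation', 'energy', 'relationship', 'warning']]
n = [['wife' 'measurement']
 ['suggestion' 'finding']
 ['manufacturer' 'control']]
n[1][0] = 'suggestion'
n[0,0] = 'wife'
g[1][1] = 'discussion'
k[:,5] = ['baseball', 'pie', 'fact']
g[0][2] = 'steak'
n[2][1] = 'control'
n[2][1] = 'control'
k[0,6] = 'temperature'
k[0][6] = 'temperature'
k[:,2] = ['army', 'height', 'blood']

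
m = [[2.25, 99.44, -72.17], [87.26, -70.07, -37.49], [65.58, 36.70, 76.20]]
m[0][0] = 2.25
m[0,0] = 2.25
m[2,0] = 65.58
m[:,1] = [99.44, -70.07, 36.7]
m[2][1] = 36.7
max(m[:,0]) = 87.26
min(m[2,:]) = 36.7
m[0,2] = -72.17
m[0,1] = 99.44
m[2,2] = 76.2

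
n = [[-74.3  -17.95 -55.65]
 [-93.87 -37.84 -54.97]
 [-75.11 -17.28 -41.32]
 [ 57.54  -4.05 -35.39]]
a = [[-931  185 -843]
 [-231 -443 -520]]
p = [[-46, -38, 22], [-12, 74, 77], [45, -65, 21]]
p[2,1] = -65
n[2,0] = -75.11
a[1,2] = -520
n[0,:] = [-74.3, -17.95, -55.65]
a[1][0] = -231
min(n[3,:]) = -35.39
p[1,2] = 77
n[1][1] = -37.84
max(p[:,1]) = 74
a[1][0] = -231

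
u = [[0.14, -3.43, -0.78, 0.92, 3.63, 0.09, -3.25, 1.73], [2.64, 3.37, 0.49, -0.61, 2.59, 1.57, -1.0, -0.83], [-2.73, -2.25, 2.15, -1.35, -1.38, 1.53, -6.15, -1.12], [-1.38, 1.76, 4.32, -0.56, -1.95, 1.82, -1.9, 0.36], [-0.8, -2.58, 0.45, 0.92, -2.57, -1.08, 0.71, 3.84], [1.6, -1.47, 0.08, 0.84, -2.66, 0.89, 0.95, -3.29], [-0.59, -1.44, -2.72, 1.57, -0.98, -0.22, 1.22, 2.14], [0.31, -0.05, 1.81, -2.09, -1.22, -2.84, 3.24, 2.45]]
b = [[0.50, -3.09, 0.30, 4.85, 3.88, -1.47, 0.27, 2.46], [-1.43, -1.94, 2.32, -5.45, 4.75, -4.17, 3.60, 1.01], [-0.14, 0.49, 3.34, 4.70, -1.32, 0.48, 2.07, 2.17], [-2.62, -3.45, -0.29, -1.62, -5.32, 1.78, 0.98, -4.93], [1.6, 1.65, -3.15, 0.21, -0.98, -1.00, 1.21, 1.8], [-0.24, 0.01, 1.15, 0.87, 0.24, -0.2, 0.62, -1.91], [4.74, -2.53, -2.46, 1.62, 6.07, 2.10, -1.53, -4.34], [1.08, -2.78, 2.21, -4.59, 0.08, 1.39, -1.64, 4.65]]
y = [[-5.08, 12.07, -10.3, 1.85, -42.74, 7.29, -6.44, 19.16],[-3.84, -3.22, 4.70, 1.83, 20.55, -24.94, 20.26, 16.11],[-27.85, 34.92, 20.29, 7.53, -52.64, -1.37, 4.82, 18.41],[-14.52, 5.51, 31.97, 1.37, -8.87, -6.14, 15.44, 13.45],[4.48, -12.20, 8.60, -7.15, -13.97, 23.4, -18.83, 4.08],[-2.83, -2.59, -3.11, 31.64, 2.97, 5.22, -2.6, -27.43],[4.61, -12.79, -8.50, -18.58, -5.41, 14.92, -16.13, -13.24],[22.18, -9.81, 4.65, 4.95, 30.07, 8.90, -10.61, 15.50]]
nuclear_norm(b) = 52.89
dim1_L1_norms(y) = [104.93, 95.45, 167.83, 97.27, 92.71, 78.39, 94.18, 106.67]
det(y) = 3872844956.82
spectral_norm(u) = 9.66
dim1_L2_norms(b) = [7.53, 9.74, 6.67, 8.84, 4.68, 2.5, 10.0, 7.82]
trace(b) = 2.22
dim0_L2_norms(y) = [39.6, 42.68, 41.71, 38.57, 78.97, 39.89, 38.05, 48.28]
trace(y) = 3.98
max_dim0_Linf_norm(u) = 6.15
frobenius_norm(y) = 134.99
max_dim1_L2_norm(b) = 10.0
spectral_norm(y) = 95.65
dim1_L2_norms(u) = [6.32, 5.46, 7.89, 5.9, 5.6, 5.0, 4.4, 5.81]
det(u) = 15336.21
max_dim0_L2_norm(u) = 8.15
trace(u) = 7.09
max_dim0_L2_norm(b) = 10.27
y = u @ b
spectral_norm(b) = 11.46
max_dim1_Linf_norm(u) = 6.15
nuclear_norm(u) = 39.37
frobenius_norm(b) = 21.53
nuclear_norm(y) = 294.03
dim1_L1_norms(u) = [13.97, 13.1, 18.66, 14.05, 12.95, 11.78, 10.88, 14.01]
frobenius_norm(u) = 16.63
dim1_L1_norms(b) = [16.82, 24.67, 14.71, 20.99, 11.6, 5.24, 25.39, 18.42]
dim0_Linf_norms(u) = [2.73, 3.43, 4.32, 2.09, 3.63, 2.84, 6.15, 3.84]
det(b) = 252894.25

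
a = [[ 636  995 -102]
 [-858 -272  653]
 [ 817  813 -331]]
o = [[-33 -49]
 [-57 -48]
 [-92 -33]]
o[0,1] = -49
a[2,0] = 817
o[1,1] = -48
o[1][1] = -48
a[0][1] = 995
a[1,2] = 653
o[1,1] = -48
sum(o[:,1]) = -130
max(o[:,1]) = -33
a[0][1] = 995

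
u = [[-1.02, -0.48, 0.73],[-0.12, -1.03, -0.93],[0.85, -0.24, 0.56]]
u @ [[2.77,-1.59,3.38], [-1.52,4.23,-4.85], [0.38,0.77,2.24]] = [[-1.82, 0.15, 0.52], [0.88, -4.88, 2.51], [2.93, -1.94, 5.29]]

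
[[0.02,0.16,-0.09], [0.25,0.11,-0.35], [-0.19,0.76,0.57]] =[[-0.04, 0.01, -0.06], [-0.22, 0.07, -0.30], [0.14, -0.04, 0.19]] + [[0.06, 0.15, -0.03],[0.47, 0.04, -0.05],[-0.33, 0.80, 0.38]]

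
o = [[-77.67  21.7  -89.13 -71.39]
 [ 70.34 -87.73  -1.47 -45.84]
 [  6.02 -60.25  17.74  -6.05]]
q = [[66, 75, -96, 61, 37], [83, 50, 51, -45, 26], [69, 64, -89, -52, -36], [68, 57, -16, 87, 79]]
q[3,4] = 79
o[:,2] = [-89.13, -1.47, 17.74]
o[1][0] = 70.34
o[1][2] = -1.47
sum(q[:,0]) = 286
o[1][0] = 70.34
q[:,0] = [66, 83, 69, 68]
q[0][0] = 66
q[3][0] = 68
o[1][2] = -1.47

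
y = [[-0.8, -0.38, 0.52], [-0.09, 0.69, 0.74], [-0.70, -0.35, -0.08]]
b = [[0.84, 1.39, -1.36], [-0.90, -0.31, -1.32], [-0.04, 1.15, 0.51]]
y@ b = [[-0.35, -0.40, 1.85], [-0.73, 0.51, -0.41], [-0.27, -0.96, 1.37]]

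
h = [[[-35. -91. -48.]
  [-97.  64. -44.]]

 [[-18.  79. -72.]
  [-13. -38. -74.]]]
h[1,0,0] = -18.0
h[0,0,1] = -91.0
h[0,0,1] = -91.0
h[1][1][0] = -13.0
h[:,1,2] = [-44.0, -74.0]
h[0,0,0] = -35.0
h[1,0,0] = -18.0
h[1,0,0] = -18.0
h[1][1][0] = -13.0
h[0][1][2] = -44.0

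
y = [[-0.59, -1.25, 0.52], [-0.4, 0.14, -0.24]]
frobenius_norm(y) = 1.56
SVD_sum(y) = [[-0.58, -1.25, 0.53],[0.02, 0.04, -0.02]] + [[-0.01, 0.0, -0.01], [-0.42, 0.10, -0.22]]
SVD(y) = [[-1.00, 0.03],[0.03, 1.00]] @ diag([1.4775289547350923, 0.48487956022029444]) @ [[0.39, 0.85, -0.36], [-0.86, 0.2, -0.46]]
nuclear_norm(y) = 1.96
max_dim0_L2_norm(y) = 1.26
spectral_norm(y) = 1.48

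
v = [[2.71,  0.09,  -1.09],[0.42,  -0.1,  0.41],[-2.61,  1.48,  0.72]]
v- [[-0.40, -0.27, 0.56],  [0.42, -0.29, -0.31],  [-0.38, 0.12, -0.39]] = [[3.11, 0.36, -1.65], [0.0, 0.19, 0.72], [-2.23, 1.36, 1.11]]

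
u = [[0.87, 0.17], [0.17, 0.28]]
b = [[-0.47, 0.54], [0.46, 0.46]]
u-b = [[1.34, -0.37],[-0.29, -0.18]]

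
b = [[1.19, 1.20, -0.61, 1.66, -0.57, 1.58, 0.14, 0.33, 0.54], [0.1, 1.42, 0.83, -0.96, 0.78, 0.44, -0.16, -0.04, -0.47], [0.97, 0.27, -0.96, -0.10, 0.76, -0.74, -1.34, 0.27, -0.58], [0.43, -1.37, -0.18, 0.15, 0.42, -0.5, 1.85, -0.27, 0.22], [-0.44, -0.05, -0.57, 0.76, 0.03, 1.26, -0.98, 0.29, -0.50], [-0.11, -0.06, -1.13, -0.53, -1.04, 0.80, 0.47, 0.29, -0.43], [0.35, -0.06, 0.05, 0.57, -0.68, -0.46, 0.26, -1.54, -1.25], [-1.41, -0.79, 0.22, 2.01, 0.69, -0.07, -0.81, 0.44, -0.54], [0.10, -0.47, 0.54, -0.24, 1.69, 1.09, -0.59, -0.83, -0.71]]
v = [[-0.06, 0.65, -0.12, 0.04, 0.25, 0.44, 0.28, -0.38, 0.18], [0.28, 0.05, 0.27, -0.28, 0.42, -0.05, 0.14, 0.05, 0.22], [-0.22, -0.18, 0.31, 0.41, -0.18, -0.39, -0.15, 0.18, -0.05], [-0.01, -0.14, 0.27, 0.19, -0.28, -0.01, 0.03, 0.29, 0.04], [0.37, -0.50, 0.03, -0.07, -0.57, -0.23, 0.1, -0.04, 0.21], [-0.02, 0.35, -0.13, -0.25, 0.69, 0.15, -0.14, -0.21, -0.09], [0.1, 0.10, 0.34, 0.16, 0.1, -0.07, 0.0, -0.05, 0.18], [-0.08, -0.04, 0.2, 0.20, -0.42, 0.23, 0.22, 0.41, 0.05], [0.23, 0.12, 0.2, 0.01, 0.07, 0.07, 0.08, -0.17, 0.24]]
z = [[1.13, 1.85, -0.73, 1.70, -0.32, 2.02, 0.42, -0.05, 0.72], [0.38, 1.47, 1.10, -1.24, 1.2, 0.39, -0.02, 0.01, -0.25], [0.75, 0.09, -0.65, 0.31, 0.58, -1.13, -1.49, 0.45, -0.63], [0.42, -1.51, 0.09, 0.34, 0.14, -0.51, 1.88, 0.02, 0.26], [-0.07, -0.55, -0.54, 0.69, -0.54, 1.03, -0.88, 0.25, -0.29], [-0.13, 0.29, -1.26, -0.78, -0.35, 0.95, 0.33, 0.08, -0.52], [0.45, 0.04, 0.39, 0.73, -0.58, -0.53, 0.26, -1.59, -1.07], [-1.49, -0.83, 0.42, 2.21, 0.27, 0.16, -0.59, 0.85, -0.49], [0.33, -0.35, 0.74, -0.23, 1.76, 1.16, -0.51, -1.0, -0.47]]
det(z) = 601.40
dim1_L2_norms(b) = [3.04, 2.16, 2.3, 2.47, 2.0, 1.95, 2.26, 2.88, 2.48]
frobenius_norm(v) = 2.21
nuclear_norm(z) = 21.19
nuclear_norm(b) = 19.44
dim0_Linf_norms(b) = [1.41, 1.42, 1.13, 2.01, 1.69, 1.58, 1.85, 1.54, 1.25]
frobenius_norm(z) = 7.75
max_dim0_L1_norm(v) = 2.98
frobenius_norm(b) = 7.26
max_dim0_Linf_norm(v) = 0.69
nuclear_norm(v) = 4.74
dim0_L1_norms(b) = [5.1, 5.69, 5.09, 6.98, 6.66, 6.94, 6.6, 4.3, 5.24]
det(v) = -0.00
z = b + v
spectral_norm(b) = 3.56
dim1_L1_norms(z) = [8.94, 6.06, 6.08, 5.17, 4.84, 4.69, 5.64, 7.31, 6.55]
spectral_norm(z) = 3.86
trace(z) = 3.34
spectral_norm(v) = 1.61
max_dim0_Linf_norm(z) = 2.21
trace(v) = 0.72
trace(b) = 2.62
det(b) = 6.47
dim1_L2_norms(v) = [0.98, 0.69, 0.77, 0.54, 0.91, 0.88, 0.46, 0.73, 0.46]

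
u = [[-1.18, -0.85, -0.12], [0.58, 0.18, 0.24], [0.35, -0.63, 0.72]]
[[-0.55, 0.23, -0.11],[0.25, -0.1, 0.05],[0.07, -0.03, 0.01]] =u @ [[0.50, -0.21, 0.1], [-0.02, 0.01, -0.0], [-0.17, 0.07, -0.03]]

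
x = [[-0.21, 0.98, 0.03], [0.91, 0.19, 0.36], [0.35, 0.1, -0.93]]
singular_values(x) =[1.0, 1.0, 0.99]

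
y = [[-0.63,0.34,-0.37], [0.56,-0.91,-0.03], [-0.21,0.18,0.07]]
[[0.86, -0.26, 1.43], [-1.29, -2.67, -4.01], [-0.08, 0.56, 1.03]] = y @[[1.58, 1.05, -1.34], [2.48, 3.51, 3.53], [-2.74, 2.13, 1.67]]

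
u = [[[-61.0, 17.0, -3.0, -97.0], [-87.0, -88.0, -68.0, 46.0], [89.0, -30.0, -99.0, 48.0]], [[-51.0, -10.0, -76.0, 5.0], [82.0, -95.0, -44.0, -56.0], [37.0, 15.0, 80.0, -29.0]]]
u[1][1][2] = -44.0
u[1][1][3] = -56.0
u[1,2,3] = -29.0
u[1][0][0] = -51.0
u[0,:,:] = [[-61.0, 17.0, -3.0, -97.0], [-87.0, -88.0, -68.0, 46.0], [89.0, -30.0, -99.0, 48.0]]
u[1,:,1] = [-10.0, -95.0, 15.0]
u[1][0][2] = -76.0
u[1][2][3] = -29.0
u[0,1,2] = -68.0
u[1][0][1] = -10.0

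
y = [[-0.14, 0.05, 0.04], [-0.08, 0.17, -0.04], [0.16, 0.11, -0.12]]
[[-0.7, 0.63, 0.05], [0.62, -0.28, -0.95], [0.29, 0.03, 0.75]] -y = [[-0.56, 0.58, 0.01], [0.70, -0.45, -0.91], [0.13, -0.08, 0.87]]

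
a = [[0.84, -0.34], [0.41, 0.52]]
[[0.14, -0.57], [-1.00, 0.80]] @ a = [[-0.12, -0.34],[-0.51, 0.76]]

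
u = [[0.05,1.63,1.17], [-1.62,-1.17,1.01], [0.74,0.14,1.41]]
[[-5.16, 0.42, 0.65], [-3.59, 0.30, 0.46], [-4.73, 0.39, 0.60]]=u@[[0.47,-0.04,-0.06],[-0.64,0.05,0.08],[-3.54,0.29,0.45]]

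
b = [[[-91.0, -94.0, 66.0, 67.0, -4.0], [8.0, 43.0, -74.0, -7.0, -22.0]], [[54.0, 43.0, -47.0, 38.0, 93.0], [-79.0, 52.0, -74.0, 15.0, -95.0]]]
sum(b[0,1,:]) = -52.0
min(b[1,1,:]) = -95.0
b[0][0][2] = 66.0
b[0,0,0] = -91.0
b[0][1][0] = 8.0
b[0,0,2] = 66.0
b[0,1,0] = 8.0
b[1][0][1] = 43.0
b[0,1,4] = -22.0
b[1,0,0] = 54.0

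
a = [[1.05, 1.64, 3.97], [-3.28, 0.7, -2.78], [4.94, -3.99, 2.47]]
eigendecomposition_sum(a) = [[(1.96+0j), -0.73+0.00j, (2.02+0j)], [(-2.75+0j), (1.02+0j), (-2.82-0j)], [4.24+0.00j, -1.57+0.00j, 4.36+0.00j]] + [[(-0.46+0.58j), (1.18+4.64j), 0.98+2.74j], [-0.27+0.17j, (-0.16+2.06j), 0.02+1.26j], [0.35-0.50j, -1.21-3.78j, -0.94-2.21j]] + [[-0.46-0.58j, (1.18-4.64j), 0.98-2.74j], [-0.27-0.17j, (-0.16-2.06j), (0.02-1.26j)], [0.35+0.50j, (-1.21+3.78j), -0.94+2.21j]]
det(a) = 19.16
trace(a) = 4.22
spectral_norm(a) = 8.14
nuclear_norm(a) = 12.98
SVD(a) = [[-0.29, -0.87, 0.40], [0.52, 0.21, 0.83], [-0.80, 0.45, 0.39]] @ diag([8.143218918857071, 4.282582754243605, 0.5494275135298037]) @ [[-0.73,0.38,-0.56],[0.15,-0.72,-0.68],[-0.66,-0.58,0.47]]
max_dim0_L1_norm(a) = 9.27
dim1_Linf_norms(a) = [3.97, 3.28, 4.94]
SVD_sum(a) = [[1.75,  -0.90,  1.35],[-3.11,  1.61,  -2.39],[4.79,  -2.47,  3.68]] + [[-0.56, 2.67, 2.52],[0.13, -0.64, -0.6],[0.29, -1.39, -1.31]] + [[-0.15, -0.13, 0.1],  [-0.30, -0.26, 0.21],  [-0.14, -0.12, 0.10]]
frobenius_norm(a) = 9.22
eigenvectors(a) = [[(0.36+0j), (-0.73+0j), (-0.73-0j)], [(-0.51+0j), -0.30-0.10j, -0.30+0.10j], [(0.78+0j), (0.6-0.04j), (0.6+0.04j)]]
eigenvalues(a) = [(7.34+0j), (-1.56+0.43j), (-1.56-0.43j)]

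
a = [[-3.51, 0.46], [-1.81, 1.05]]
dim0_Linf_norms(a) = [3.51, 1.05]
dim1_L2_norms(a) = [3.54, 2.09]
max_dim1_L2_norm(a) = 3.54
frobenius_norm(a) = 4.11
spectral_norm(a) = 4.05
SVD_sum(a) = [[-3.43,0.80], [-1.95,0.45]] + [[-0.08, -0.34],  [0.14, 0.60]]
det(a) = -2.85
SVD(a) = [[-0.87, -0.49], [-0.49, 0.87]] @ diag([4.051475556534599, 0.7041632018237344]) @ [[0.97, -0.23],[0.23, 0.97]]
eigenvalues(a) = [-3.32, 0.86]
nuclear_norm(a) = 4.76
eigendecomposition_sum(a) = [[-3.47, 0.37], [-1.44, 0.15]] + [[-0.04, 0.09],[-0.37, 0.90]]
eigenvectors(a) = [[-0.92, -0.10], [-0.38, -0.99]]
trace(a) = -2.46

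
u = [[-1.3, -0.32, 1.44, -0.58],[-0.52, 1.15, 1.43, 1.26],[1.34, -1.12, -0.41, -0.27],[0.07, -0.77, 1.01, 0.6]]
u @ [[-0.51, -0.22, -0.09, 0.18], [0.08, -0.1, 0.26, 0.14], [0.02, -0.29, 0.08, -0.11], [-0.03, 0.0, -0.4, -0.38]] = [[0.68, -0.10, 0.38, -0.22], [0.35, -0.42, -0.04, -0.57], [-0.77, -0.06, -0.34, 0.23], [-0.10, -0.23, -0.37, -0.43]]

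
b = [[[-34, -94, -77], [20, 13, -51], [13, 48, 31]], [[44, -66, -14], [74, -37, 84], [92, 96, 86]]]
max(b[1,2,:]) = 96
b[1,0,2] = -14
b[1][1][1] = -37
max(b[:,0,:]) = 44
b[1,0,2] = -14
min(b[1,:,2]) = -14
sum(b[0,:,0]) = -1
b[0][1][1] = 13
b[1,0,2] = -14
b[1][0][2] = -14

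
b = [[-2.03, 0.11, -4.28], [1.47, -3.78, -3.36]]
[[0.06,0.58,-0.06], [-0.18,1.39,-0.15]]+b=[[-1.97, 0.69, -4.34], [1.29, -2.39, -3.51]]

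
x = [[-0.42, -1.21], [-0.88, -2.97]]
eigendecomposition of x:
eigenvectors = [[0.96, 0.38], [-0.29, 0.92]]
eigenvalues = [-0.05, -3.34]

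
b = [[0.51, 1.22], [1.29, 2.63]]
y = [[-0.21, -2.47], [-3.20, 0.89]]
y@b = [[-3.29, -6.75], [-0.48, -1.56]]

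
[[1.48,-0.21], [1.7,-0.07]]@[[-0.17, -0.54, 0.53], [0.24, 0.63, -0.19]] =[[-0.30, -0.93, 0.82], [-0.31, -0.96, 0.91]]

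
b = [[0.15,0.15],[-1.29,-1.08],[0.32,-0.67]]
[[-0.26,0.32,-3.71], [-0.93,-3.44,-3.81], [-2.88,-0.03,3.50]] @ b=[[-1.64, 2.10],[3.08, 6.13],[0.73, -2.74]]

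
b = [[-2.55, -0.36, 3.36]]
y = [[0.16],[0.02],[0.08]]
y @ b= [[-0.41, -0.06, 0.54], [-0.05, -0.01, 0.07], [-0.20, -0.03, 0.27]]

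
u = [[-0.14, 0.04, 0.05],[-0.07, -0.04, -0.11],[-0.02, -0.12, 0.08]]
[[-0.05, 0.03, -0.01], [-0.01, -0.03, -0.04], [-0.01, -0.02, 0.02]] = u @ [[0.32, -0.05, 0.18], [-0.03, 0.31, 0.00], [-0.06, 0.16, 0.24]]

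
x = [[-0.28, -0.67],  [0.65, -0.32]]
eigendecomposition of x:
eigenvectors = [[(0.71+0j), 0.71-0.00j], [0.02-0.70j, 0.02+0.70j]]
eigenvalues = [(-0.3+0.66j), (-0.3-0.66j)]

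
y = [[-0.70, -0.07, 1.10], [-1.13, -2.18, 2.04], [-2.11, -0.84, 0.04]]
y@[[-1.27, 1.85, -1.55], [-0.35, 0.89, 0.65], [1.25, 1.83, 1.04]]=[[2.29,0.66,2.18], [4.75,-0.30,2.46], [3.02,-4.58,2.77]]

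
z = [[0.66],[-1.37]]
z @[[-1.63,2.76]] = [[-1.08, 1.82], [2.23, -3.78]]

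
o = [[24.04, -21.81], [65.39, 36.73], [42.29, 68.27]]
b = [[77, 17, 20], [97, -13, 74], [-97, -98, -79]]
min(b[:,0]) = -97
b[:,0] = [77, 97, -97]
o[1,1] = 36.73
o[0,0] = 24.04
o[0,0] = 24.04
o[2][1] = 68.27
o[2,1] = 68.27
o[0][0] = 24.04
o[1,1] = 36.73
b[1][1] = -13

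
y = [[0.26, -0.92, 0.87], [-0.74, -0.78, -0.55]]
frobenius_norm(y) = 1.77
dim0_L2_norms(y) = [0.78, 1.21, 1.03]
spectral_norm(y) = 1.30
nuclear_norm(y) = 2.50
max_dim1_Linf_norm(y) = 0.92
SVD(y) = [[-0.98, -0.21],[-0.21, 0.98]] @ diag([1.2964236778770903, 1.2036135789528288]) @ [[-0.08, 0.82, -0.57],[-0.65, -0.48, -0.6]]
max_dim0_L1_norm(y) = 1.7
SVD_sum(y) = [[0.1, -1.04, 0.72], [0.02, -0.22, 0.15]] + [[0.16, 0.12, 0.15],[-0.76, -0.56, -0.7]]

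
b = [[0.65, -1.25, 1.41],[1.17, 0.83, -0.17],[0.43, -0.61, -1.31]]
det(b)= -4.108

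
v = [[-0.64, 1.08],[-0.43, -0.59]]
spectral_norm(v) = 1.30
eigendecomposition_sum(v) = [[(-0.32+0.33j), (0.54+0.49j)], [-0.22-0.19j, (-0.29+0.35j)]] + [[(-0.32-0.33j),  0.54-0.49j], [(-0.22+0.19j),  -0.29-0.35j]]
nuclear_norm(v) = 1.95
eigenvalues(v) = [(-0.61+0.68j), (-0.61-0.68j)]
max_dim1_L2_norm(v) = 1.26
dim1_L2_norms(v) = [1.26, 0.73]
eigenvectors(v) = [[(0.85+0j), 0.85-0.00j], [(0.02+0.53j), (0.02-0.53j)]]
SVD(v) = [[-0.95, 0.30],[0.3, 0.95]] @ diag([1.299741409872949, 0.647821169352684]) @ [[0.37, -0.93], [-0.93, -0.37]]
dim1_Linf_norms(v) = [1.08, 0.59]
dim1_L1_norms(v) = [1.72, 1.02]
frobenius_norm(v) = 1.45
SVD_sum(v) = [[-0.46, 1.15], [0.14, -0.36]] + [[-0.18, -0.07], [-0.57, -0.23]]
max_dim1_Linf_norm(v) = 1.08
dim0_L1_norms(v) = [1.07, 1.67]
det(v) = 0.84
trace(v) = -1.23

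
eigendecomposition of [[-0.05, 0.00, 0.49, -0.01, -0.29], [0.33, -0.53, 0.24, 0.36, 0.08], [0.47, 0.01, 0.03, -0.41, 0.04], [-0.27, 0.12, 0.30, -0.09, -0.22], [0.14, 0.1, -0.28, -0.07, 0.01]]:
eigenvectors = [[-0.66+0.00j, (-0+0j), -0.35+0.32j, -0.35-0.32j, (0.15+0j)], [-0.42+0.00j, 0.94+0.00j, (-0.21+0.35j), -0.21-0.35j, 0.63+0.00j], [(-0.6+0j), -0.13+0.00j, (0.22-0.28j), (0.22+0.28j), (0.36+0j)], [-0.14+0.00j, -0.22+0.00j, -0.43+0.08j, (-0.43-0.08j), (0.32+0j)], [0.10+0.00j, (-0.21+0j), 0.54+0.00j, (0.54-0j), (0.6+0j)]]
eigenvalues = [(0.44+0j), (-0.66+0j), (-0.18+0.28j), (-0.18-0.28j), (-0.06+0j)]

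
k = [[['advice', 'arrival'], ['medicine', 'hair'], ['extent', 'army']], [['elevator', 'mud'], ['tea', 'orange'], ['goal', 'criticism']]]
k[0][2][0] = 'extent'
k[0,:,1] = ['arrival', 'hair', 'army']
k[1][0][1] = 'mud'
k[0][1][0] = 'medicine'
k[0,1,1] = 'hair'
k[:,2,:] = [['extent', 'army'], ['goal', 'criticism']]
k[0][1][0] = 'medicine'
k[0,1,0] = 'medicine'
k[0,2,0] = 'extent'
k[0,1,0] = 'medicine'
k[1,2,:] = ['goal', 'criticism']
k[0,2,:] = ['extent', 'army']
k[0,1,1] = 'hair'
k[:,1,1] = ['hair', 'orange']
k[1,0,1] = 'mud'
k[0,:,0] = ['advice', 'medicine', 'extent']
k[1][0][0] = 'elevator'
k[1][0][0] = 'elevator'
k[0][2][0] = 'extent'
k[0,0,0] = 'advice'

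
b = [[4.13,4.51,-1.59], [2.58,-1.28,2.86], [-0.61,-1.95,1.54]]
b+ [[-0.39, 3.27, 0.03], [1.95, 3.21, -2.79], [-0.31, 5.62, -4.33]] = [[3.74, 7.78, -1.56], [4.53, 1.93, 0.07], [-0.92, 3.67, -2.79]]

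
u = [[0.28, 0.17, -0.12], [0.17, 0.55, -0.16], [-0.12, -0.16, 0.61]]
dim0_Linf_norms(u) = [0.28, 0.55, 0.61]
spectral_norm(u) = 0.82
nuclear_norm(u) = 1.44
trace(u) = 1.44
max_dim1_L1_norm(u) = 0.89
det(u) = 0.07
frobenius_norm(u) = 0.94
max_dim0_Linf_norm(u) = 0.61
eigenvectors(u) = [[-0.35, -0.92, 0.19],[-0.63, 0.38, 0.67],[0.69, -0.12, 0.72]]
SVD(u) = [[-0.35, 0.19, -0.92], [-0.63, 0.67, 0.38], [0.69, 0.72, -0.12]] @ diag([0.8187424654561334, 0.42784718123716914, 0.19341035330669792]) @ [[-0.35, -0.63, 0.69], [0.19, 0.67, 0.72], [-0.92, 0.38, -0.12]]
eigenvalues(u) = [0.82, 0.19, 0.43]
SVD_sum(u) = [[0.1, 0.18, -0.20], [0.18, 0.33, -0.36], [-0.20, -0.36, 0.39]] + [[0.02, 0.05, 0.06], [0.05, 0.19, 0.21], [0.06, 0.21, 0.22]] + [[0.16, -0.07, 0.02], [-0.07, 0.03, -0.01], [0.02, -0.01, 0.00]]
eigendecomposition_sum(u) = [[0.1, 0.18, -0.20], [0.18, 0.33, -0.36], [-0.20, -0.36, 0.39]] + [[0.16, -0.07, 0.02], [-0.07, 0.03, -0.01], [0.02, -0.01, 0.00]] + [[0.02, 0.05, 0.06],[0.05, 0.19, 0.21],[0.06, 0.21, 0.22]]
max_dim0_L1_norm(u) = 0.89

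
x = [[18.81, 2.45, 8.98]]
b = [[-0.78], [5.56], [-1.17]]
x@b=[[-11.56]]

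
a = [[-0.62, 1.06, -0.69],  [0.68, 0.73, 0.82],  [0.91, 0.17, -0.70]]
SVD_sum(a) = [[-0.75, 0.56, -0.89], [0.37, -0.28, 0.44], [-0.02, 0.01, -0.02]] + [[0.28, 0.39, 0.01], [0.59, 0.81, 0.02], [0.39, 0.53, 0.01]] + [[-0.15, 0.11, 0.19], [-0.28, 0.20, 0.36], [0.54, -0.38, -0.69]]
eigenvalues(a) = [(1.28+0j), (-0.93+0.87j), (-0.93-0.87j)]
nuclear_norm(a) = 3.85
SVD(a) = [[-0.90, -0.37, -0.24], [0.44, -0.77, -0.45], [-0.02, -0.51, 0.86]] @ diag([1.4463520276585722, 1.2946025146791638, 1.1094458711781865]) @ [[0.58, -0.43, 0.69], [-0.59, -0.81, -0.02], [0.56, -0.39, -0.73]]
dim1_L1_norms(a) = [2.37, 2.23, 1.78]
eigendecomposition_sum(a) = [[0.21+0.00j, (0.45+0j), 0.11+0.00j], [0.47+0.00j, (0.99+0j), (0.25+0j)], [(0.14+0j), (0.29+0j), 0.07+0.00j]] + [[(-0.42+0.33j), (0.31+0j), -0.40-0.51j],[(0.1-0.24j), (-0.13+0.07j), (0.29+0.13j)],[(0.39+0.31j), (-0.06-0.28j), -0.39+0.47j]] + [[(-0.42-0.33j), 0.31-0.00j, (-0.4+0.51j)], [(0.1+0.24j), -0.13-0.07j, 0.29-0.13j], [(0.39-0.31j), (-0.06+0.28j), (-0.39-0.47j)]]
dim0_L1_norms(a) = [2.21, 1.96, 2.21]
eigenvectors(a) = [[(-0.4+0j), (0.69+0j), (0.69-0j)],  [-0.88+0.00j, (-0.29+0.16j), (-0.29-0.16j)],  [(-0.26+0j), (-0.14-0.63j), -0.14+0.63j]]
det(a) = 2.08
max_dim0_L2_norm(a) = 1.3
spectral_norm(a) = 1.45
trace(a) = -0.59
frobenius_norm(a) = 2.24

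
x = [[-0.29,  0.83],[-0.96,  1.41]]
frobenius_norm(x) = 1.92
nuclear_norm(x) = 2.11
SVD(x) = [[-0.45, -0.89], [-0.89, 0.45]] @ diag([1.908239692875409, 0.2032763501609682]) @ [[0.52, -0.86], [-0.86, -0.52]]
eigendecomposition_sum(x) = [[-0.14+1.01j,  (0.41-0.85j)], [-0.48+0.99j,  (0.7-0.74j)]] + [[(-0.15-1.01j), 0.42+0.85j], [-0.48-0.99j, (0.71+0.74j)]]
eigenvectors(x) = [[(-0.65+0.21j), (-0.65-0.21j)], [(-0.73+0j), -0.73-0.00j]]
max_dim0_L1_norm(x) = 2.24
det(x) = 0.39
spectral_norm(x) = 1.91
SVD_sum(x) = [[-0.45, 0.74], [-0.88, 1.46]] + [[0.16, 0.09],[-0.08, -0.05]]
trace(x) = 1.12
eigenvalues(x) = [(0.56+0.27j), (0.56-0.27j)]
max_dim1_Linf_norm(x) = 1.41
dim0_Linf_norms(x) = [0.96, 1.41]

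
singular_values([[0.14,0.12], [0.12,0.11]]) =[0.25, 0.0]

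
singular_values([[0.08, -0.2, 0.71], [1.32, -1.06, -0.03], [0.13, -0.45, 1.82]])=[2.09, 1.61, 0.0]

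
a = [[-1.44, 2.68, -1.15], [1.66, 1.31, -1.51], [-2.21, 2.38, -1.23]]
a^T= [[-1.44,1.66,-2.21], [2.68,1.31,2.38], [-1.15,-1.51,-1.23]]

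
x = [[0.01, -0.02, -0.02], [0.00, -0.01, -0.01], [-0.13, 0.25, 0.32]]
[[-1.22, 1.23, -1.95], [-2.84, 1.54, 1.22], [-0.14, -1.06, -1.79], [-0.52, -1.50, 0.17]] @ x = [[0.24, -0.48, -0.61], [-0.19, 0.35, 0.43], [0.23, -0.43, -0.56], [-0.03, 0.07, 0.08]]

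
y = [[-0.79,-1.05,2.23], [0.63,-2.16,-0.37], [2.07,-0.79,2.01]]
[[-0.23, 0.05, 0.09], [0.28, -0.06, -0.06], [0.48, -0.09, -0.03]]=y @ [[0.25, -0.05, -0.04], [-0.05, 0.01, 0.01], [-0.04, 0.01, 0.03]]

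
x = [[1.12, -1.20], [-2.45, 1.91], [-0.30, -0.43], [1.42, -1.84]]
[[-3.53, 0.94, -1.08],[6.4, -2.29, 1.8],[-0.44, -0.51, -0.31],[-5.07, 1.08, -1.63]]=x @ [[-1.17, 1.2, -0.11], [1.85, 0.34, 0.8]]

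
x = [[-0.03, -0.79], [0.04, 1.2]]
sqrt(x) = [[-0.02+0.06j,(-0.73+0.04j)], [0.04-0.00j,(1.11-0j)]]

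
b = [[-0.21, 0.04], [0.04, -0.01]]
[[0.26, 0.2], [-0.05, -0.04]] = b @ [[-0.97,-1.16], [1.40,-1.13]]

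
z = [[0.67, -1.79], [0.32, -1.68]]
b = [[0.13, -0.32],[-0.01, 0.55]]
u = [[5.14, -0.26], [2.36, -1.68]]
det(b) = 0.07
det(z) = -0.55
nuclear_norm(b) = 0.75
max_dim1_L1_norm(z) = 2.46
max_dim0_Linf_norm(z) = 1.79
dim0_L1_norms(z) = [0.99, 3.47]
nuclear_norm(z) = 2.77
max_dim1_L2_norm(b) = 0.55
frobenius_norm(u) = 5.91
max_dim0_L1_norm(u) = 7.5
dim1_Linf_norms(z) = [1.79, 1.68]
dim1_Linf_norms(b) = [0.32, 0.55]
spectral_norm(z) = 2.56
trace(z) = -1.01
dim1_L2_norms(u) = [5.15, 2.9]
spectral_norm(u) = 5.74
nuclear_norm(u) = 7.14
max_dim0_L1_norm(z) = 3.47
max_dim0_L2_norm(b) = 0.64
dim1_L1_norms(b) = [0.45, 0.56]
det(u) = -8.02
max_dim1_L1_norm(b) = 0.56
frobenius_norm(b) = 0.65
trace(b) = 0.68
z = u @ b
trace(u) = 3.46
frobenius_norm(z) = 2.56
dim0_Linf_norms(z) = [0.67, 1.79]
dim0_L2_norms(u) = [5.66, 1.7]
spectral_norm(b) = 0.64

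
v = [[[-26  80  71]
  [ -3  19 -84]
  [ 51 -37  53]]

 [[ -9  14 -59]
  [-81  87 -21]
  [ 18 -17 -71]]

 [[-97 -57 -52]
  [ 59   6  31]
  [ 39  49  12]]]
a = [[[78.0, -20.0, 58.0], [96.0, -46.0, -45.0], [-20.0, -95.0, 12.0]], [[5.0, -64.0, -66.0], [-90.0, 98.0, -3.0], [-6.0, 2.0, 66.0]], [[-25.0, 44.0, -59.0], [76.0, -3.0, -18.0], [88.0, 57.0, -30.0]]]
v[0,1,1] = 19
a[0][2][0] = -20.0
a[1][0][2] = -66.0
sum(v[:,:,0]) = -49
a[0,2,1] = -95.0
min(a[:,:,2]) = -66.0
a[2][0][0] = -25.0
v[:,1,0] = [-3, -81, 59]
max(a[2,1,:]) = 76.0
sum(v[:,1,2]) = -74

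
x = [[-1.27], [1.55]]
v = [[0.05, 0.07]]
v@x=[[0.05]]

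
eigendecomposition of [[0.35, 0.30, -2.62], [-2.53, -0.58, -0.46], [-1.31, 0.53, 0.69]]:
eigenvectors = [[(-0.66+0j), 0.15-0.36j, 0.15+0.36j], [(0.45+0j), 0.88+0.00j, 0.88-0.00j], [(0.6+0j), (0.02-0.26j), 0.02+0.26j]]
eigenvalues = [(2.53+0j), (-1.03+1.17j), (-1.03-1.17j)]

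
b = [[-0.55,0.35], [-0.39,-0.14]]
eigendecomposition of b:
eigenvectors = [[-0.38+0.57j, (-0.38-0.57j)],[-0.73+0.00j, -0.73-0.00j]]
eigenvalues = [(-0.34+0.31j), (-0.34-0.31j)]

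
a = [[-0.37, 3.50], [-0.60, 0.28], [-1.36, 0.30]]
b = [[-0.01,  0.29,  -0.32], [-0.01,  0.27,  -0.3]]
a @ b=[[-0.03, 0.84, -0.93], [0.00, -0.1, 0.11], [0.01, -0.31, 0.35]]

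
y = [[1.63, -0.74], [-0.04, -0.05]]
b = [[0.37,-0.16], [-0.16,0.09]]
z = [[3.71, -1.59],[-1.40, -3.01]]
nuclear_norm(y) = 1.85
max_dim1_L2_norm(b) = 0.4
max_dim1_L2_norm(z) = 4.04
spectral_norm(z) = 4.04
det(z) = -13.39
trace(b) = 0.46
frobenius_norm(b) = 0.44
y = z @ b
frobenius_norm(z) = 5.23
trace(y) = 1.58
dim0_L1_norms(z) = [5.11, 4.6]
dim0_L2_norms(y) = [1.63, 0.74]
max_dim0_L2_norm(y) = 1.63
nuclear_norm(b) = 0.46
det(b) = 0.01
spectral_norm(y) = 1.79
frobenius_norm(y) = 1.79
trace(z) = 0.70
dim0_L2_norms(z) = [3.97, 3.4]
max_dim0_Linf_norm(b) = 0.37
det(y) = -0.11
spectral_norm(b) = 0.44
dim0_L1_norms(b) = [0.53, 0.25]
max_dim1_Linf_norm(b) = 0.37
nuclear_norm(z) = 7.36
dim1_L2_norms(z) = [4.04, 3.32]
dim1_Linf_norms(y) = [1.63, 0.05]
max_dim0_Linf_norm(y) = 1.63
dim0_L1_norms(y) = [1.67, 0.79]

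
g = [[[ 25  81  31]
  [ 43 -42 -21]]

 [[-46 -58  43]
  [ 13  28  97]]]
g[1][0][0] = -46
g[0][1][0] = 43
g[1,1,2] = 97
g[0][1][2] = -21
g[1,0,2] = 43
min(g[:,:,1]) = -58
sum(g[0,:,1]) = 39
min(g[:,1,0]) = 13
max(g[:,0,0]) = 25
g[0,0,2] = 31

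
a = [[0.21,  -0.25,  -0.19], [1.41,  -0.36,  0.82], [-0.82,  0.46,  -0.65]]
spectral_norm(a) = 2.02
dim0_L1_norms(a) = [2.44, 1.07, 1.66]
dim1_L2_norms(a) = [0.38, 1.67, 1.14]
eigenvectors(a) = [[-0.04+0.00j, -0.30-0.43j, (-0.3+0.43j)], [(-0.72+0j), (-0.74+0j), (-0.74-0j)], [(0.7+0j), 0.07+0.41j, 0.07-0.41j]]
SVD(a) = [[-0.07,  0.99,  0.09],[-0.83,  -0.11,  0.55],[0.56,  -0.03,  0.83]] @ diag([2.016500284634303, 0.3506175542143611, 0.22381673920087244]) @ [[-0.81, 0.28, -0.51], [0.23, -0.64, -0.73], [0.53, 0.71, -0.45]]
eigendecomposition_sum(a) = [[0.04-0.00j, -0.01-0.00j, (0.05-0j)],  [(0.85-0j), (-0.27-0j), 0.89-0.00j],  [-0.83+0.00j, (0.26+0j), (-0.86+0j)]] + [[0.08+0.18j, (-0.12+0.04j), -0.12+0.06j], [(0.28+0.05j), (-0.05+0.17j), (-0.03+0.18j)], [-0.16j, 0.10+0.01j, 0.10+0.00j]] + [[0.08-0.18j, (-0.12-0.04j), (-0.12-0.06j)], [0.28-0.05j, (-0.05-0.17j), (-0.03-0.18j)], [0.16j, (0.1-0.01j), 0.10-0.00j]]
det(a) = -0.16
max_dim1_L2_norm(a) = 1.67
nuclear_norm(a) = 2.59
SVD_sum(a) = [[0.12,  -0.04,  0.07], [1.35,  -0.47,  0.85], [-0.92,  0.32,  -0.57]] + [[0.08, -0.22, -0.25], [-0.01, 0.02, 0.03], [-0.0, 0.01, 0.01]] + [[0.01, 0.01, -0.01], [0.07, 0.09, -0.06], [0.1, 0.13, -0.08]]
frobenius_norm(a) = 2.06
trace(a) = -0.80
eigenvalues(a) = [(-1.08+0j), (0.14+0.36j), (0.14-0.36j)]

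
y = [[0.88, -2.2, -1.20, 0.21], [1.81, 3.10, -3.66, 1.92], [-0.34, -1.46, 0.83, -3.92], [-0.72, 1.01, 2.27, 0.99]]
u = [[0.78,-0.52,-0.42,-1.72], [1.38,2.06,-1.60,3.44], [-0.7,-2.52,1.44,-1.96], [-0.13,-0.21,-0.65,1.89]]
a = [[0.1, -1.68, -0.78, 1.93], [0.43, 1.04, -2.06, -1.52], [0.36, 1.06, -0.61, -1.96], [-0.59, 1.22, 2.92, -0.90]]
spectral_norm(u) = 5.99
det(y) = 26.52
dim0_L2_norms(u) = [1.74, 3.3, 2.29, 4.71]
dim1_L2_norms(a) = [2.68, 2.8, 2.34, 3.34]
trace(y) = 5.80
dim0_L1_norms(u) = [2.99, 5.31, 4.11, 9.01]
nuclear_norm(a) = 8.29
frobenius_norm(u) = 6.43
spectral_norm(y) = 6.40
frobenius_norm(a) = 5.62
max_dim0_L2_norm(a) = 3.71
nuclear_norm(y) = 13.29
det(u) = 6.67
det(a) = 0.02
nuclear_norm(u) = 9.61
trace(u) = 6.17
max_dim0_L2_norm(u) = 4.71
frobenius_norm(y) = 7.94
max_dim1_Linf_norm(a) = 2.92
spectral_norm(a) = 4.16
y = a + u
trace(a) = -0.37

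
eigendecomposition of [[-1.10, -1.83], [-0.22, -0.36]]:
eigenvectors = [[-0.98,  0.86], [-0.20,  -0.52]]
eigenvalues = [-1.46, 0.0]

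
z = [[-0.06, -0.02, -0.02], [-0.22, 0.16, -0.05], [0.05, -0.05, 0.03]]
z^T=[[-0.06, -0.22, 0.05],[-0.02, 0.16, -0.05],[-0.02, -0.05, 0.03]]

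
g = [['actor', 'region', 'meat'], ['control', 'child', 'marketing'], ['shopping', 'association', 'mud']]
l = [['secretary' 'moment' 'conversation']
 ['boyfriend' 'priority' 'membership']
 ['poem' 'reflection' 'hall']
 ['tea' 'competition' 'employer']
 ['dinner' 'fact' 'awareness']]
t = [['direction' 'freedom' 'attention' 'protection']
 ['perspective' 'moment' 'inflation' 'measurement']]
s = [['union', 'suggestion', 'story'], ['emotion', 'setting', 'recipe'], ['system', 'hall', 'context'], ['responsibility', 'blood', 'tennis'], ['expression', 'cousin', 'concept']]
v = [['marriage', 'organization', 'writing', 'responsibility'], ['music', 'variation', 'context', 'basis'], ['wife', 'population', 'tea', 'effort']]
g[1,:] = ['control', 'child', 'marketing']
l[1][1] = 'priority'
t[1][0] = 'perspective'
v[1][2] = 'context'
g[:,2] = ['meat', 'marketing', 'mud']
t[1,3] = 'measurement'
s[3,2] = 'tennis'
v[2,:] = ['wife', 'population', 'tea', 'effort']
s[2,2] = 'context'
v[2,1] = 'population'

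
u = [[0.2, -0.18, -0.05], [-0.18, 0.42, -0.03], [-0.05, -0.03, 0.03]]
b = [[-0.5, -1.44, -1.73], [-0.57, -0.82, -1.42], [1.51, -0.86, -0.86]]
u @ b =[[-0.07, -0.1, -0.05], [-0.19, -0.06, -0.26], [0.09, 0.07, 0.1]]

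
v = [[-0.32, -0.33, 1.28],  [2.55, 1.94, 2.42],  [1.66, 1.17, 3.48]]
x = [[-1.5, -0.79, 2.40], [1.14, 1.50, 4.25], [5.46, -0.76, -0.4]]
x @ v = [[2.45, 1.77, 4.52], [10.52, 7.51, 19.88], [-4.35, -3.74, 3.76]]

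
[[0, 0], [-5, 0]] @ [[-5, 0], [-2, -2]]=[[0, 0], [25, 0]]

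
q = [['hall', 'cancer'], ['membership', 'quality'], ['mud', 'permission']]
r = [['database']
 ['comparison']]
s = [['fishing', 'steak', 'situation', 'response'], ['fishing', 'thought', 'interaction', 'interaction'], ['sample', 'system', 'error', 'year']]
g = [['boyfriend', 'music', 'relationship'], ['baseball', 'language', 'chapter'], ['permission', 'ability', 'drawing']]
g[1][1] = 'language'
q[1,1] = 'quality'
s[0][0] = 'fishing'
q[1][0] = 'membership'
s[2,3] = 'year'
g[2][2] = 'drawing'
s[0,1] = 'steak'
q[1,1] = 'quality'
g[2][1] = 'ability'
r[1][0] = 'comparison'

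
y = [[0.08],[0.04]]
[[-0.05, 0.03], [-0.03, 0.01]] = y @ [[-0.66, 0.34]]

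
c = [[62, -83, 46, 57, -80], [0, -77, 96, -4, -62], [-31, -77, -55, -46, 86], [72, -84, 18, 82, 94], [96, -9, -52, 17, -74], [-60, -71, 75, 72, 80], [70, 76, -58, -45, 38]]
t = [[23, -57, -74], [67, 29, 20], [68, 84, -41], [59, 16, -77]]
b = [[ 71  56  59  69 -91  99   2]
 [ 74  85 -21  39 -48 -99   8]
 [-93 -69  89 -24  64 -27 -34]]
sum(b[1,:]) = 38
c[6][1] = 76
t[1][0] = 67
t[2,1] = 84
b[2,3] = -24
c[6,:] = [70, 76, -58, -45, 38]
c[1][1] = -77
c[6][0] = 70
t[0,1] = -57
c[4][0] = 96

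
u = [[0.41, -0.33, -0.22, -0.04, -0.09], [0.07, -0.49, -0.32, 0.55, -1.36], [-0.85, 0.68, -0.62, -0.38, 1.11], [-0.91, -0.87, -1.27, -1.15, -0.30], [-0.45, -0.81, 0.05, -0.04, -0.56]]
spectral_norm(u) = 2.31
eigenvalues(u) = [(0.55+0.31j), (0.55-0.31j), (-0.85+0.39j), (-0.85-0.39j), (-1.82+0j)]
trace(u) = -2.41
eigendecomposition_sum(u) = [[0.28+0.06j, (-0.09+0.05j), -0.02-0.07j, (-0.02+0.04j), (0.03-0.15j)], [0.14-0.42j, 0.07+0.14j, (-0.11+0.02j), 0.06+0.04j, (-0.23-0.07j)], [(-0.24+0.05j), 0.05-0.07j, (0.04+0.05j), (0.01-0.04j), 0.03+0.13j], [(-0+0.09j), -0.02-0.02j, 0.02-0.01j, -0.01-0.01j, (0.05-0j)], [-0.13+0.32j, (-0.04-0.12j), (0.09-0.01j), -0.04-0.04j, 0.18+0.07j]] + [[0.28-0.06j, (-0.09-0.05j), -0.02+0.07j, -0.02-0.04j, (0.03+0.15j)],[0.14+0.42j, 0.07-0.14j, -0.11-0.02j, (0.06-0.04j), -0.23+0.07j],[-0.24-0.05j, (0.05+0.07j), (0.04-0.05j), (0.01+0.04j), (0.03-0.13j)],[-0.00-0.09j, (-0.02+0.02j), 0.02+0.01j, -0.01+0.01j, (0.05+0j)],[-0.13-0.32j, -0.04+0.12j, (0.09+0.01j), (-0.04+0.04j), (0.18-0.07j)]] + [[(-0.07-0.01j), (-0.08+0.01j), (-0.08-0.01j), 0.01+0.02j, -0.08+0.01j], [(-0.21+0.01j), (-0.22+0.07j), -0.24+0.01j, 0.04+0.06j, -0.23+0.08j], [-0.00+0.41j, (0.13+0.44j), (-0+0.48j), (0.12-0.08j), 0.14+0.45j], [-0.26-0.95j, -0.58-0.94j, (-0.3-1.13j), -0.23+0.26j, -0.60-0.97j], [-0.16-0.42j, -0.31-0.40j, (-0.19-0.5j), -0.09+0.13j, (-0.32-0.41j)]] + [[-0.07+0.01j, (-0.08-0.01j), (-0.08+0.01j), 0.01-0.02j, (-0.08-0.01j)], [-0.21-0.01j, (-0.22-0.07j), (-0.24-0.01j), (0.04-0.06j), -0.23-0.08j], [(-0-0.41j), (0.13-0.44j), -0.00-0.48j, (0.12+0.08j), 0.14-0.45j], [-0.26+0.95j, (-0.58+0.94j), (-0.3+1.13j), -0.23-0.26j, -0.60+0.97j], [(-0.16+0.42j), (-0.31+0.4j), (-0.19+0.5j), -0.09-0.13j, -0.32+0.41j]] + [[(-0.01-0j),0.01-0.00j,(-0.01-0j),(-0.01-0j),(0.02-0j)], [(0.21+0j),(-0.18+0j),0.39+0.00j,(0.36+0j),(-0.44+0j)], [(-0.38-0j),(0.32-0j),-0.69-0.00j,-0.63-0.00j,(0.78-0j)], [-0.39-0.00j,(0.33-0j),-0.72-0.00j,-0.66-0.00j,(0.81-0j)], [(0.14+0j),-0.12+0.00j,(0.25+0j),0.23+0.00j,-0.28+0.00j]]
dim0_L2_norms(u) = [1.39, 1.49, 1.47, 1.33, 1.87]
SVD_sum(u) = [[-0.07, -0.08, -0.09, -0.06, -0.05], [-0.26, -0.31, -0.34, -0.25, -0.20], [-0.06, -0.07, -0.08, -0.06, -0.05], [-0.88, -1.05, -1.14, -0.83, -0.68], [-0.32, -0.39, -0.42, -0.31, -0.25]] + [[0.09, -0.1, 0.06, 0.10, -0.2], [0.47, -0.49, 0.31, 0.5, -1.00], [-0.58, 0.6, -0.39, -0.61, 1.23], [-0.18, 0.18, -0.12, -0.19, 0.38], [0.19, -0.20, 0.13, 0.2, -0.41]] + [[0.13, -0.14, 0.10, -0.16, 0.09], [-0.26, 0.28, -0.18, 0.3, -0.16], [-0.19, 0.21, -0.14, 0.23, -0.12], [0.07, -0.07, 0.05, -0.08, 0.04], [0.03, -0.04, 0.02, -0.04, 0.02]] + [[0.25,  0.09,  -0.24,  -0.03,  -0.02], [0.11,  0.04,  -0.11,  -0.01,  -0.01], [-0.01,  -0.0,  0.01,  0.0,  0.00], [0.08,  0.03,  -0.08,  -0.01,  -0.01], [-0.36,  -0.13,  0.35,  0.04,  0.02]] + [[0.00, -0.10, -0.05, 0.11, 0.09],[0.0, -0.01, -0.00, 0.01, 0.01],[0.00, -0.05, -0.03, 0.06, 0.05],[-0.0, 0.04, 0.02, -0.04, -0.03],[0.0, -0.06, -0.03, 0.07, 0.06]]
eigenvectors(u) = [[(0.04+0.42j),(0.04-0.42j),(0.02-0.06j),(0.02+0.06j),(-0.01+0j)], [(0.65+0j),(0.65-0j),0.04-0.17j,(0.04+0.17j),(0.35+0j)], [-0.17-0.31j,(-0.17+0.31j),-0.33-0.09j,-0.33+0.09j,-0.63+0.00j], [-0.13+0.04j,(-0.13-0.04j),(0.84+0j),(0.84-0j),-0.65+0.00j], [-0.51-0.04j,-0.51+0.04j,0.38-0.04j,(0.38+0.04j),(0.23+0j)]]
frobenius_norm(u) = 3.40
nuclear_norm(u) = 6.24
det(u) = -0.63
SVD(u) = [[0.07, 0.12, -0.38, -0.54, 0.74],[0.27, 0.59, 0.72, -0.25, 0.07],[0.06, -0.73, 0.55, 0.03, 0.41],[0.90, -0.22, -0.19, -0.18, -0.27],[0.33, 0.24, -0.10, 0.78, 0.46]] @ diag([2.3099772324869443, 2.2742716299949413, 0.7526907295253643, 0.6585964820370231, 0.24186996077882825]) @ [[-0.42, -0.5, -0.55, -0.40, -0.33], [0.35, -0.36, 0.23, 0.37, -0.74], [-0.47, 0.51, -0.34, 0.56, -0.3], [-0.69, -0.25, 0.68, 0.07, 0.04], [0.02, -0.54, -0.27, 0.62, 0.50]]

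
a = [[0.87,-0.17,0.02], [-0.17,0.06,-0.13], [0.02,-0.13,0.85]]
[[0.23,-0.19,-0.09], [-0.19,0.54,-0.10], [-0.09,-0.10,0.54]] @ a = [[0.23, -0.04, -0.05], [-0.26, 0.08, -0.16], [-0.05, -0.06, 0.47]]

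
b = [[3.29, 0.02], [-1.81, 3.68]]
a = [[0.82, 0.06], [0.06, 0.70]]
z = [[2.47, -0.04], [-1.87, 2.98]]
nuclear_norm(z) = 5.75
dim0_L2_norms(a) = [0.82, 0.7]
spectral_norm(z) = 3.86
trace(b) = 6.97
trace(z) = 5.45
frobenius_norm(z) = 4.30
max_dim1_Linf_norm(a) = 0.82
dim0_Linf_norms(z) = [2.47, 2.98]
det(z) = 7.29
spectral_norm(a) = 0.84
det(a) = 0.57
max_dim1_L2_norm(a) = 0.82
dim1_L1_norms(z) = [2.51, 4.85]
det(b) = 12.14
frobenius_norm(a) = 1.08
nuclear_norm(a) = 1.52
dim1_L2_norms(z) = [2.47, 3.52]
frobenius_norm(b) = 5.26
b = z + a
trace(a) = 1.52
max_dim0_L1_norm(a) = 0.88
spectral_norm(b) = 4.52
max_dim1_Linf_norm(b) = 3.68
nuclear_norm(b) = 7.21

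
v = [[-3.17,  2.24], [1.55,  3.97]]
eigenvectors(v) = [[-0.98, -0.28],[0.2, -0.96]]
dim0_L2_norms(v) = [3.53, 4.56]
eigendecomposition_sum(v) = [[-3.42, 1.01], [0.7, -0.21]] + [[0.25, 1.23], [0.85, 4.18]]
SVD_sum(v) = [[-0.29, 2.56], [-0.42, 3.75]] + [[-2.88, -0.32], [1.97, 0.22]]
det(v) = -16.06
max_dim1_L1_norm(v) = 5.52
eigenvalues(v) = [-3.63, 4.43]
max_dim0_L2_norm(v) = 4.56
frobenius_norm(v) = 5.76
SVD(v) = [[0.56, 0.83], [0.83, -0.56]] @ diag([4.570000677601314, 3.5135443368091335]) @ [[-0.11,0.99], [-0.99,-0.11]]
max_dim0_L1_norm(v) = 6.21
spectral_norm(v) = 4.57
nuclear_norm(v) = 8.08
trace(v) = 0.80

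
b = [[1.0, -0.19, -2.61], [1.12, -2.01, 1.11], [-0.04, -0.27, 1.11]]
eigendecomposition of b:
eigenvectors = [[-0.16,-0.84,-0.95], [-0.98,-0.51,-0.23], [-0.1,-0.2,0.22]]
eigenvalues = [-1.72, 0.26, 1.56]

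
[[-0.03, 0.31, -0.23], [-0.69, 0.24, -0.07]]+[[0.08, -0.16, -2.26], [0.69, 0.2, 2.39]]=[[0.05,0.15,-2.49], [0.0,0.44,2.32]]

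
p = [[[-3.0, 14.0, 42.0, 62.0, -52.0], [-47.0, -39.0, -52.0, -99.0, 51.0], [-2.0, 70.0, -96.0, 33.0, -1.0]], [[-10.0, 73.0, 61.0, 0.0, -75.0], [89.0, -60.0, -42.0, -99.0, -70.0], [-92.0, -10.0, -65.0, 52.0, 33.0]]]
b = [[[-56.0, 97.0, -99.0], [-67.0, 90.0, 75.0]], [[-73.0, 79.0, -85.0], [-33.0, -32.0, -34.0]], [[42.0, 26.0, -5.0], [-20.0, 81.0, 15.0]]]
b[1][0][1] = 79.0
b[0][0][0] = -56.0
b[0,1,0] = -67.0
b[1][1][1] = -32.0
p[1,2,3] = 52.0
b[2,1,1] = 81.0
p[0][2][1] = 70.0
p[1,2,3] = 52.0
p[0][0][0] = -3.0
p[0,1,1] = -39.0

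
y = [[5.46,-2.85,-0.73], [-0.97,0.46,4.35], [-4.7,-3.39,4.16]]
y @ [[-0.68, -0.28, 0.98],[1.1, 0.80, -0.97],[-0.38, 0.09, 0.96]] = [[-6.57, -3.87, 7.41], [-0.49, 1.03, 2.78], [-2.11, -1.02, 2.68]]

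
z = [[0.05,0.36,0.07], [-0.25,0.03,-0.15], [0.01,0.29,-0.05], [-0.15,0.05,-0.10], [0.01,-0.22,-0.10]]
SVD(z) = [[-0.71, -0.11, 0.05], [0.00, 0.83, 0.18], [-0.54, 0.15, -0.66], [-0.06, 0.52, 0.0], [0.44, 0.06, -0.73]] @ diag([0.5181699885106189, 0.35297754331404974, 0.1000335789766764]) @ [[-0.06, -0.99, -0.12], [-0.82, 0.11, -0.56], [-0.57, -0.07, 0.82]]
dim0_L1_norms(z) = [0.47, 0.95, 0.47]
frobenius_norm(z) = 0.63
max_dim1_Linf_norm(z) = 0.36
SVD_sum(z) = [[0.02,0.36,0.04], [-0.0,-0.0,-0.0], [0.02,0.28,0.03], [0.00,0.03,0.0], [-0.01,-0.23,-0.03]] + [[0.03, -0.00, 0.02], [-0.24, 0.03, -0.16], [-0.04, 0.01, -0.03], [-0.15, 0.02, -0.10], [-0.02, 0.0, -0.01]] + [[-0.00, -0.00, 0.0], [-0.01, -0.00, 0.01], [0.04, 0.0, -0.05], [-0.00, -0.0, 0.0], [0.04, 0.00, -0.06]]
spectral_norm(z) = 0.52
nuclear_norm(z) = 0.97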